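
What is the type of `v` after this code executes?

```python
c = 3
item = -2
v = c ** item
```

int ** negative int returns float

float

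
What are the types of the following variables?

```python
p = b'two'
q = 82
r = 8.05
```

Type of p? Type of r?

p is bytes; r is float

bytes, float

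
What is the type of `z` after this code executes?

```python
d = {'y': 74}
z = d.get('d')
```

dict.get() returns None when key 'd' is not found and no default given

NoneType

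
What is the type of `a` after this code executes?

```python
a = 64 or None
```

'or' returns first truthy value (64, int)

int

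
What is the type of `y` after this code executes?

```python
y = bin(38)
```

bin() returns str representation

str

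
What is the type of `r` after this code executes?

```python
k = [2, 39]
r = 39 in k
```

'in' operator returns bool

bool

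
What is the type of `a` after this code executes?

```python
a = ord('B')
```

ord() returns int (Unicode code point)

int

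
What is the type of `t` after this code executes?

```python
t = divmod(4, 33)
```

divmod() returns a tuple (quotient, remainder)

tuple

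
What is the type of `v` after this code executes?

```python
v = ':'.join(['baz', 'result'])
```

str.join() returns str

str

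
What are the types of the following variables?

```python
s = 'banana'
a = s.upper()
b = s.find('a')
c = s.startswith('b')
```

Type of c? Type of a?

str.startswith() returns bool; str.upper() returns str

bool, str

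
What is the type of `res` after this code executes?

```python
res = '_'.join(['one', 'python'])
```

str.join() returns str

str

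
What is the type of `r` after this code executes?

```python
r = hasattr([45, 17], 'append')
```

hasattr() returns bool

bool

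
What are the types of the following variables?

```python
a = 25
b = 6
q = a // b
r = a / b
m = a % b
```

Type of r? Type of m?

int / int returns float; int % int returns int

float, int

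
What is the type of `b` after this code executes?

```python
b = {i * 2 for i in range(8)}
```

A set comprehension {expr for x in iterable} produces a set

set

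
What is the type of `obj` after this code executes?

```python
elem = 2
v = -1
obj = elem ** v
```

int ** negative int returns float

float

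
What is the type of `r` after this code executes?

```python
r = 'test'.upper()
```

str.upper() returns str

str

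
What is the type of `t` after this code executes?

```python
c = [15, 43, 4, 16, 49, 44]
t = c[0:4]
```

Slicing a list always returns a list

list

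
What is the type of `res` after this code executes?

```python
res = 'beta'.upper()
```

str.upper() returns str

str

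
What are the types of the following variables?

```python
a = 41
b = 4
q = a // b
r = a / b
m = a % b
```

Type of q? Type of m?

int // int returns int; int % int returns int

int, int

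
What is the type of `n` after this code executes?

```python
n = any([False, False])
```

any() returns bool

bool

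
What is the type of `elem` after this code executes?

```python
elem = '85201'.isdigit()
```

str.isdigit() returns bool

bool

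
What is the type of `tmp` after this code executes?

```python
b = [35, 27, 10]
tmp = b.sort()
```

list.sort() returns None (sorts in place)

NoneType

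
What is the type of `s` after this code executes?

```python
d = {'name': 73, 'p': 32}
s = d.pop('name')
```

dict.pop() returns the value (int)

int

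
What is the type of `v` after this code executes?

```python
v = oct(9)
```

oct() returns str representation

str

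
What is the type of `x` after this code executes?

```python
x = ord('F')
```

ord() returns int (Unicode code point)

int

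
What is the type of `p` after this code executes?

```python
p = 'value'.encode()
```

str.encode() returns bytes

bytes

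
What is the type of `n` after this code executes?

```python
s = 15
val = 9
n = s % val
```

int % int returns int (15 % 9 = 6)

int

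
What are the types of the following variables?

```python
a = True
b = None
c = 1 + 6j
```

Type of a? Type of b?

a is bool; b is NoneType

bool, NoneType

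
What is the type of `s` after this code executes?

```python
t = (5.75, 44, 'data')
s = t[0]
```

Index 0 of tuple is 5.75 which is float

float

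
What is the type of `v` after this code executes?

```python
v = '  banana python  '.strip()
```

str.strip() returns str

str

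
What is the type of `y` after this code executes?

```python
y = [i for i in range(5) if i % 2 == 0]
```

A list comprehension [...] produces a list

list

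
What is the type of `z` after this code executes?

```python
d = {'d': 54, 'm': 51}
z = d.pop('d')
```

dict.pop() returns the value (int)

int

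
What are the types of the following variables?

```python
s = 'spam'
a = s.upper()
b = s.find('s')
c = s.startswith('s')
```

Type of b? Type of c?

str.find() returns int; str.startswith() returns bool

int, bool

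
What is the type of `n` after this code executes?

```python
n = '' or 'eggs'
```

'or' returns first truthy value ('eggs', which is str)

str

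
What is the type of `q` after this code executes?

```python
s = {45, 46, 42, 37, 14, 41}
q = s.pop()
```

Popping from a set of ints returns int

int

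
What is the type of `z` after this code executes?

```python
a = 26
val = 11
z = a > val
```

Comparison operators return bool

bool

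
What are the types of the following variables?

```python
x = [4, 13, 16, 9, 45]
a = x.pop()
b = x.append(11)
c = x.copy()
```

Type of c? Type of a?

list.copy() returns list; list.pop() returns the element (int)

list, int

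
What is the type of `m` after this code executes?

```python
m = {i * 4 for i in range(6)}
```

A set comprehension {expr for x in iterable} produces a set

set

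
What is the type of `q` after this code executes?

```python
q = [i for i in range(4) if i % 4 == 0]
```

A list comprehension [...] produces a list

list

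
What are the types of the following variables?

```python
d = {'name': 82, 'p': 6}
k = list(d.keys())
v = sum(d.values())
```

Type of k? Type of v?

list(...) returns list; sum of int values returns int

list, int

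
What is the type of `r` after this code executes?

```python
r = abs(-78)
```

abs() of int returns int

int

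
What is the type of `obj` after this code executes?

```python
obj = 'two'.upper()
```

str.upper() returns str

str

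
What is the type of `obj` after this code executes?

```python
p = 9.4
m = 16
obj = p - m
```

float - int returns float (9.4 - 16 = -6.6)

float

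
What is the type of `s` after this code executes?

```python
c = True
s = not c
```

'not' always returns bool

bool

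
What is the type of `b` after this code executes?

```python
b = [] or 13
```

'or' returns first truthy value (13, which is int)

int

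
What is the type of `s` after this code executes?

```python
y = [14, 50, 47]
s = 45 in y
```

'in' operator returns bool

bool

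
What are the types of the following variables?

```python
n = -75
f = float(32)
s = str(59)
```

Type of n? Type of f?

n is int; f is float

int, float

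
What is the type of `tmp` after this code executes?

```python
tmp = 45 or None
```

'or' returns first truthy value (45, int)

int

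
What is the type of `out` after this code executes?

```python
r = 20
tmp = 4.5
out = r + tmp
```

int + float returns float (20 + 4.5 = 24.5)

float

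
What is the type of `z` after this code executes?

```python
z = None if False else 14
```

Ternary: condition is False, else branch (14) taken → int

int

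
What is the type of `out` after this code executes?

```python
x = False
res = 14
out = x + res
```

bool + int returns int (False is 0, so 0 + 14 = 14)

int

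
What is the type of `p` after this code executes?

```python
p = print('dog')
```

print() returns None

NoneType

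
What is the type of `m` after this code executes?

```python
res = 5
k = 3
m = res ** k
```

int ** positive int returns int (5 ** 3 = 125)

int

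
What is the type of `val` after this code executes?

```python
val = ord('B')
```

ord() returns int (Unicode code point)

int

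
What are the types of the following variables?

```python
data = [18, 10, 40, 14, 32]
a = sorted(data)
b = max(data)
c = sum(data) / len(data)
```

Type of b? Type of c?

max of ints returns int; int / int returns float

int, float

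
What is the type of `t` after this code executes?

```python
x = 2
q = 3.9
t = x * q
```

int * float returns float (2 * 3.9 = 7.8)

float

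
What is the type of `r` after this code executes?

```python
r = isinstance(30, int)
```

isinstance() returns bool

bool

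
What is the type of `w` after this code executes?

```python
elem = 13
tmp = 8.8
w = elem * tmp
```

int * float returns float (13 * 8.8 = 114.4)

float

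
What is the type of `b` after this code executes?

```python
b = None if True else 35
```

Ternary: condition is True, if branch (None) taken → NoneType

NoneType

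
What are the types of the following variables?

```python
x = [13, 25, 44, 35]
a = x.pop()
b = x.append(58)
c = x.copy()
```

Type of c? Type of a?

list.copy() returns list; list.pop() returns the element (int)

list, int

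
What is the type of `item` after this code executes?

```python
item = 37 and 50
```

'and' returns the last value when all truthy (50, which is int)

int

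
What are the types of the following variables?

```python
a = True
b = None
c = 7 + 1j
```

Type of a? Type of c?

a is bool; c is complex

bool, complex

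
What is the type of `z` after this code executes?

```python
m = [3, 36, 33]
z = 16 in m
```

'in' operator returns bool

bool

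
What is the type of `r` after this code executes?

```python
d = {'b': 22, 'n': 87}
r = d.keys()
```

.keys() returns a dict_keys view object

dict_keys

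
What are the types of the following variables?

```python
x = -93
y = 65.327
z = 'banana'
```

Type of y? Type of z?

y is float; z is str

float, str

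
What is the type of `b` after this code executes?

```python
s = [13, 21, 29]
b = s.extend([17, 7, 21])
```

list.extend() returns None

NoneType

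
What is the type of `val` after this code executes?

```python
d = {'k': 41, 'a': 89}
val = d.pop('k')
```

dict.pop() returns the value (int)

int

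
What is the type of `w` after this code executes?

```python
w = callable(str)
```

callable() returns bool

bool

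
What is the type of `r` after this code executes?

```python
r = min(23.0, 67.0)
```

min() of floats returns float

float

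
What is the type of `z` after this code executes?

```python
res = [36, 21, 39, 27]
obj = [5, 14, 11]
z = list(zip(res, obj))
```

list(zip(...)) returns a list of tuples

list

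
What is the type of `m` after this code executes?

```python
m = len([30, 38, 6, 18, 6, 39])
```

len() always returns int

int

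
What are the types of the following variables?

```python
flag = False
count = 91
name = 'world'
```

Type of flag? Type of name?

flag is bool; name is str

bool, str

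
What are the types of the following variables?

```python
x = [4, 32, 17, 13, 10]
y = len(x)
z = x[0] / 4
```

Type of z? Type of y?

int / int returns float; len() returns int

float, int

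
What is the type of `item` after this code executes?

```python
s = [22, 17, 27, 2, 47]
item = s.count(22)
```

list.count() returns int

int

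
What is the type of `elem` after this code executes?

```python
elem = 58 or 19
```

'or' returns the first truthy value (58, which is int)

int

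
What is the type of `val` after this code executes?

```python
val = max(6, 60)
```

max() of ints returns int

int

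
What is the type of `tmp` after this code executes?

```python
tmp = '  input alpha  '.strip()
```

str.strip() returns str

str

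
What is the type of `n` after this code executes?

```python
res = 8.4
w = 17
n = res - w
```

float - int returns float (8.4 - 17 = -8.6)

float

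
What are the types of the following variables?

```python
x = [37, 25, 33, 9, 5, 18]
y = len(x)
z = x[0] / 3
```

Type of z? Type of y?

int / int returns float; len() returns int

float, int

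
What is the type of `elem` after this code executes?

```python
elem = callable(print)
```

callable() returns bool

bool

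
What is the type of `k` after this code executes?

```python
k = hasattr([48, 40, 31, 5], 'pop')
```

hasattr() returns bool

bool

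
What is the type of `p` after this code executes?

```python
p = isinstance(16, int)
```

isinstance() returns bool

bool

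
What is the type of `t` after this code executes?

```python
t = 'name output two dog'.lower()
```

str.lower() returns str

str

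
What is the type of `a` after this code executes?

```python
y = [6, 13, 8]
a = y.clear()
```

list.clear() returns None

NoneType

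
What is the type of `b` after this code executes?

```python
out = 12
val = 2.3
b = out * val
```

int * float returns float (12 * 2.3 = 27.6)

float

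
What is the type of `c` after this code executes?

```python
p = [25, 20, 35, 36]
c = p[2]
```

Indexing a list of ints returns int (p[2] = 35)

int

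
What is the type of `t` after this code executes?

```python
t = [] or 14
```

'or' returns first truthy value (14, which is int)

int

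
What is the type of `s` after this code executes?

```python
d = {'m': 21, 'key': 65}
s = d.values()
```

.values() returns a dict_values view object

dict_values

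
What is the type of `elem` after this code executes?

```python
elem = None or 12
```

'or' with None returns the other value (12, int)

int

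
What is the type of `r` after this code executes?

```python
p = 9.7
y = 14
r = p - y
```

float - int returns float (9.7 - 14 = -4.3)

float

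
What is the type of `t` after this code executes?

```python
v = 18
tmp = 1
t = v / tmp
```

int / int always returns float in Python 3 (18 / 1 = 18)

float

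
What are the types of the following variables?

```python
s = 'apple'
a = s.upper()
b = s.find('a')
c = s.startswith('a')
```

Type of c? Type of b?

str.startswith() returns bool; str.find() returns int

bool, int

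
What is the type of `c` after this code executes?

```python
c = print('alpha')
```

print() returns None

NoneType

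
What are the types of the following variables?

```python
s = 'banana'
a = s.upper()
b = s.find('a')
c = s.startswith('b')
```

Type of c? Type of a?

str.startswith() returns bool; str.upper() returns str

bool, str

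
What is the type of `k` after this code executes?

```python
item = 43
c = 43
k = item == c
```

Equality comparison returns bool

bool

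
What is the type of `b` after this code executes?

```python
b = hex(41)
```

hex() returns str representation

str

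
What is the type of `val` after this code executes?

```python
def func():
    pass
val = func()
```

A function with no return statement returns None

NoneType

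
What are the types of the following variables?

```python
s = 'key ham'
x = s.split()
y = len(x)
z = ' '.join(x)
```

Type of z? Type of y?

str.join() returns str; len() returns int

str, int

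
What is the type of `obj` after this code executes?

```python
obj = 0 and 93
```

'and' returns the first falsy value (0, which is int)

int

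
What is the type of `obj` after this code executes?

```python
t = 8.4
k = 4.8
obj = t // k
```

float // float returns float (floor division preserves float type)

float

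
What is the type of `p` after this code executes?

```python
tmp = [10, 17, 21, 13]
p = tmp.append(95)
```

list.append() returns None (mutates in place)

NoneType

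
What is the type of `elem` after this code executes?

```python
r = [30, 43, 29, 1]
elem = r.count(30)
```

list.count() returns int

int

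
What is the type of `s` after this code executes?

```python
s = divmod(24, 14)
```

divmod() returns a tuple (quotient, remainder)

tuple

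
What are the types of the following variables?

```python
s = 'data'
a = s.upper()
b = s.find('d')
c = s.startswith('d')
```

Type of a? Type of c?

str.upper() returns str; str.startswith() returns bool

str, bool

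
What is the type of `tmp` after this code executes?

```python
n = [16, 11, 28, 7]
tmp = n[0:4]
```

Slicing a list always returns a list

list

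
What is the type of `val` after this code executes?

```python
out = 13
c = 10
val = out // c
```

int // int returns int (13 // 10 = 1)

int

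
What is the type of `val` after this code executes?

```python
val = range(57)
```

range() returns a range object

range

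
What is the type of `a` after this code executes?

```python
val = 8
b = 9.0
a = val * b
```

int * float returns float (8 * 9.0 = 72.0)

float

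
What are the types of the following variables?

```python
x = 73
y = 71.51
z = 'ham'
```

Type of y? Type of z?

y is float; z is str

float, str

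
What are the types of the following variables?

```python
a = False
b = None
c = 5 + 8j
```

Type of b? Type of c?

b is NoneType; c is complex

NoneType, complex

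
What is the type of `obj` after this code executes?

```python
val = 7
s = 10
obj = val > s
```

Comparison operators return bool

bool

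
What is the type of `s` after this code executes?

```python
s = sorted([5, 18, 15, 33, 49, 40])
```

sorted() always returns list

list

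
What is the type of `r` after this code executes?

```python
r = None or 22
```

'or' with None returns the other value (22, int)

int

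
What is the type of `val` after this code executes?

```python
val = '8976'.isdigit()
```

str.isdigit() returns bool

bool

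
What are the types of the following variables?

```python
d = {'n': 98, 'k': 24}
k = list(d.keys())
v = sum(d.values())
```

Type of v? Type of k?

sum of int values returns int; list(...) returns list

int, list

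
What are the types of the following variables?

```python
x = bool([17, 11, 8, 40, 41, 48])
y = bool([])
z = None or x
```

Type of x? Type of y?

bool() returns bool; bool() returns bool

bool, bool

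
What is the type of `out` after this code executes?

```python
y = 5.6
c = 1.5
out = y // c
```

float // float returns float (floor division preserves float type)

float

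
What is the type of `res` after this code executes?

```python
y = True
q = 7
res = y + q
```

bool + int returns int (True is 1, so 1 + 7 = 8)

int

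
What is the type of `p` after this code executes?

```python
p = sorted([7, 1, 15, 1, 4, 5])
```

sorted() always returns list

list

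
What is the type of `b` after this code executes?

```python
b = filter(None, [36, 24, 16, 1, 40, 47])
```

filter() returns a filter iterator object

filter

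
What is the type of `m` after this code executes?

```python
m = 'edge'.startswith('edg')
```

str.startswith() returns bool

bool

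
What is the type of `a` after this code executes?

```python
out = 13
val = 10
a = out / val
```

int / int always returns float in Python 3 (13 / 10 = 1.3)

float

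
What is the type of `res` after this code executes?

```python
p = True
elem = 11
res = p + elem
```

bool + int returns int (True is 1, so 1 + 11 = 12)

int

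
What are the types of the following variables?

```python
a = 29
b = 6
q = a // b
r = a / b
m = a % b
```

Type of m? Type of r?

int % int returns int; int / int returns float

int, float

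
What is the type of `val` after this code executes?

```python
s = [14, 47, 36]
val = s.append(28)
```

list.append() returns None (mutates in place)

NoneType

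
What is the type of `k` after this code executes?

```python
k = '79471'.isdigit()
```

str.isdigit() returns bool

bool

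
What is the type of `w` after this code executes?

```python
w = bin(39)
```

bin() returns str representation

str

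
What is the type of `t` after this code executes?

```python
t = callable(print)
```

callable() returns bool

bool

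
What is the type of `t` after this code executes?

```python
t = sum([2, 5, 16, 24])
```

sum() of ints returns int

int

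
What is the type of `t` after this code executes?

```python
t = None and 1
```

'and' returns first falsy value (None)

NoneType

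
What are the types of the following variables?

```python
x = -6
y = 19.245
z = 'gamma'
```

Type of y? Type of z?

y is float; z is str

float, str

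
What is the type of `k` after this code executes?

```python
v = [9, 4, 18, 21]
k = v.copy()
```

list.copy() returns list

list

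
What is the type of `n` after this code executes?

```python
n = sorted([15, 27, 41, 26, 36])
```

sorted() always returns list

list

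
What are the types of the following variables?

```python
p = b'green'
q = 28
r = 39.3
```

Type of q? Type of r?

q is int; r is float

int, float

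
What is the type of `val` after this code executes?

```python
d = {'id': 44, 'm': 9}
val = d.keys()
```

.keys() returns a dict_keys view object

dict_keys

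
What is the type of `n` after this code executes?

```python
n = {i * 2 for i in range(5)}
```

A set comprehension {expr for x in iterable} produces a set

set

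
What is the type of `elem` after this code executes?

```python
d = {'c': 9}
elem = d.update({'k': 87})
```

dict.update() returns None

NoneType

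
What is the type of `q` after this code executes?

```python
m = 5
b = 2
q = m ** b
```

int ** positive int returns int (5 ** 2 = 25)

int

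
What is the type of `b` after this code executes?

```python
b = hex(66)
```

hex() returns str representation

str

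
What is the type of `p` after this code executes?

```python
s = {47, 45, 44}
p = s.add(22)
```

set.add() returns None (mutates in place)

NoneType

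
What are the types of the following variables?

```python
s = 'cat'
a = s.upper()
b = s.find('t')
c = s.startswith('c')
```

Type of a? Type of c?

str.upper() returns str; str.startswith() returns bool

str, bool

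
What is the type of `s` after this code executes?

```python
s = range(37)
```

range() returns a range object

range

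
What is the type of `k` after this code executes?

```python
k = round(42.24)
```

round() with no ndigits arg returns int

int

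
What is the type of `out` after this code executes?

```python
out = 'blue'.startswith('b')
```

str.startswith() returns bool

bool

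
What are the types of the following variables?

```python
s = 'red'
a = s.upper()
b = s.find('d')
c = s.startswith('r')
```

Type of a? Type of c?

str.upper() returns str; str.startswith() returns bool

str, bool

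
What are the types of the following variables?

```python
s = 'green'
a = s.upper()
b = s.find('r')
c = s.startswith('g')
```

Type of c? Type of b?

str.startswith() returns bool; str.find() returns int

bool, int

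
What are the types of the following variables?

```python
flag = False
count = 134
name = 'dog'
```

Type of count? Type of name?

count is int; name is str

int, str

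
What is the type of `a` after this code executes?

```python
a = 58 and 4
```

'and' returns the last value when all truthy (4, which is int)

int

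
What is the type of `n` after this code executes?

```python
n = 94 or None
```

'or' returns first truthy value (94, int)

int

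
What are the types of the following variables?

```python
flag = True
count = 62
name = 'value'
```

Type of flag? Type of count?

flag is bool; count is int

bool, int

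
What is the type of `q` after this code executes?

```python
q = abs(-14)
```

abs() of int returns int

int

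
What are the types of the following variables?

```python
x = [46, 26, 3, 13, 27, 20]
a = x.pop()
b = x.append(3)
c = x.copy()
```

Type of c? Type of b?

list.copy() returns list; list.append() returns None

list, NoneType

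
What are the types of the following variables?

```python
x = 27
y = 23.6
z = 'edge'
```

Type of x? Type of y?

x is int; y is float

int, float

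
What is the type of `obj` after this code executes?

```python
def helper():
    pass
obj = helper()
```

A function with no return statement returns None

NoneType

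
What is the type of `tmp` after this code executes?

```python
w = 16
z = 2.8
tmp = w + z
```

int + float returns float (16 + 2.8 = 18.8)

float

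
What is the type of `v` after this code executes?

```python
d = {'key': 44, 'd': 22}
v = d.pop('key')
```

dict.pop() returns the value (int)

int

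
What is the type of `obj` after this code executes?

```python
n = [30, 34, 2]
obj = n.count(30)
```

list.count() returns int

int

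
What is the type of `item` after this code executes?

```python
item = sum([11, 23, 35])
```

sum() of ints returns int

int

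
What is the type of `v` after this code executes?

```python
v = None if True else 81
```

Ternary: condition is True, if branch (None) taken → NoneType

NoneType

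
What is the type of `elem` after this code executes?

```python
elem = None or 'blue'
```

'or' with None returns the other value ('blue', str)

str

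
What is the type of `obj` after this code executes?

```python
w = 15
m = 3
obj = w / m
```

int / int always returns float in Python 3 (15 / 3 = 5)

float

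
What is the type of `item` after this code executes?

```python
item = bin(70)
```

bin() returns str representation

str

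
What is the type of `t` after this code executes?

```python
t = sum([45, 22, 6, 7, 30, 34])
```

sum() of ints returns int

int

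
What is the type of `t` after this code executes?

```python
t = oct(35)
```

oct() returns str representation

str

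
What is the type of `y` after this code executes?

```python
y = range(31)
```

range() returns a range object

range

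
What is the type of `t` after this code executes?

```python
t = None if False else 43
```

Ternary: condition is False, else branch (43) taken → int

int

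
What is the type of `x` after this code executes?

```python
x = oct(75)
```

oct() returns str representation

str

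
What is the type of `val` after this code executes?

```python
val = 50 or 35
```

'or' returns the first truthy value (50, which is int)

int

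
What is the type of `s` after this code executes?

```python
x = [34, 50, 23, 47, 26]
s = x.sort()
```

list.sort() returns None (sorts in place)

NoneType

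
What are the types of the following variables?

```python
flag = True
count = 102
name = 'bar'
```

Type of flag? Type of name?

flag is bool; name is str

bool, str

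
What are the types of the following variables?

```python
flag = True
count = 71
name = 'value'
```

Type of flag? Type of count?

flag is bool; count is int

bool, int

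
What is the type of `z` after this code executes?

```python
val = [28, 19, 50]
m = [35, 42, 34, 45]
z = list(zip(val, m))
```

list(zip(...)) returns a list of tuples

list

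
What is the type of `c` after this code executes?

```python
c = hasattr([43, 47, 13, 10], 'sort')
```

hasattr() returns bool

bool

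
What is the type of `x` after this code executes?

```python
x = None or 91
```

'or' with None returns the other value (91, int)

int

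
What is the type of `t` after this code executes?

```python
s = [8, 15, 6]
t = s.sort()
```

list.sort() returns None (sorts in place)

NoneType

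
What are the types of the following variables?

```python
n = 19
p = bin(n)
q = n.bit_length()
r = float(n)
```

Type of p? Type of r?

bin() returns str; float() returns float

str, float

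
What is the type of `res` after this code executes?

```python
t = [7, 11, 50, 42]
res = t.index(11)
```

list.index() returns int

int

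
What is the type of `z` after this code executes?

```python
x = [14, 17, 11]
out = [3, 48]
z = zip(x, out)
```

zip() returns a zip iterator object

zip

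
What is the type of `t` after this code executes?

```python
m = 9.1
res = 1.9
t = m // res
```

float // float returns float (floor division preserves float type)

float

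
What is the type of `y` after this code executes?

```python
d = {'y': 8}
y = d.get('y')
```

dict.get() returns the value (int) when key is found

int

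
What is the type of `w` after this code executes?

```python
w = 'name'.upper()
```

str.upper() returns str

str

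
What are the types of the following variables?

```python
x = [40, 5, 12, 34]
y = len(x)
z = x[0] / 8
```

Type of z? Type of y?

int / int returns float; len() returns int

float, int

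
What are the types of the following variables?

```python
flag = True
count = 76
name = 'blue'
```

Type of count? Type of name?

count is int; name is str

int, str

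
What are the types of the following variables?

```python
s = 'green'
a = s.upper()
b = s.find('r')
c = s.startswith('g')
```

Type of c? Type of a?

str.startswith() returns bool; str.upper() returns str

bool, str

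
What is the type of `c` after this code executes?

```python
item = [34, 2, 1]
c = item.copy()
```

list.copy() returns list

list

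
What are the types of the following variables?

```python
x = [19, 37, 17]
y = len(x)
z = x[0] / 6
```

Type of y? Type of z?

len() returns int; int / int returns float

int, float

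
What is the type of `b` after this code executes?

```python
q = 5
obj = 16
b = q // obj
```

int // int returns int (5 // 16 = 0)

int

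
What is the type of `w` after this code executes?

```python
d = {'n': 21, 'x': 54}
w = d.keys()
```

.keys() returns a dict_keys view object

dict_keys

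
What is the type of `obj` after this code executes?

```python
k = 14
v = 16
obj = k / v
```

int / int always returns float in Python 3 (14 / 16 = 0.875)

float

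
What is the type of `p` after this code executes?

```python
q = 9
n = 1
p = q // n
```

int // int returns int (9 // 1 = 9)

int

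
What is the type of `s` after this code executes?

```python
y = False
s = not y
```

'not' always returns bool

bool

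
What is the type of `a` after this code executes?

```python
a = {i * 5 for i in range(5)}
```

A set comprehension {expr for x in iterable} produces a set

set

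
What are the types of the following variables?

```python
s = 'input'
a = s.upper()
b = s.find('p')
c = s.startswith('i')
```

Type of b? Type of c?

str.find() returns int; str.startswith() returns bool

int, bool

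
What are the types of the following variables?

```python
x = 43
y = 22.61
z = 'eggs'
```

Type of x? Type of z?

x is int; z is str

int, str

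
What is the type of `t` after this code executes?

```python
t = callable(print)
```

callable() returns bool

bool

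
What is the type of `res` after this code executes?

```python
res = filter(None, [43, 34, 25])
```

filter() returns a filter iterator object

filter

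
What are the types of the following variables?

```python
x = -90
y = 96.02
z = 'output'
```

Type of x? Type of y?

x is int; y is float

int, float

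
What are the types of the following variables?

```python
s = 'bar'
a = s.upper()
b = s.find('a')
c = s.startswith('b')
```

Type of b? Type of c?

str.find() returns int; str.startswith() returns bool

int, bool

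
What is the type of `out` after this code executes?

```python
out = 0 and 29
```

'and' returns the first falsy value (0, which is int)

int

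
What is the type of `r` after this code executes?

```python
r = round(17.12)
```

round() with no ndigits arg returns int

int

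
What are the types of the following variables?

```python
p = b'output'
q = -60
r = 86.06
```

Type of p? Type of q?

p is bytes; q is int

bytes, int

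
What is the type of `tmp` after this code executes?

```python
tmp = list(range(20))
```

list(range(...)) returns list

list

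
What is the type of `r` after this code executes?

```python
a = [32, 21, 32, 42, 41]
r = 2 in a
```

'in' operator returns bool

bool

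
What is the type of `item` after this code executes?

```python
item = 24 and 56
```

'and' returns the last value when all truthy (56, which is int)

int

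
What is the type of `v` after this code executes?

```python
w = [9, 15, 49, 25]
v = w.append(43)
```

list.append() returns None (mutates in place)

NoneType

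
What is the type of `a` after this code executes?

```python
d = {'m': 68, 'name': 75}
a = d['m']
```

Accessing dict[str, int] with key 'm' returns int value 68

int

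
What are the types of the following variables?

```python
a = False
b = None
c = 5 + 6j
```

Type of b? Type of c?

b is NoneType; c is complex

NoneType, complex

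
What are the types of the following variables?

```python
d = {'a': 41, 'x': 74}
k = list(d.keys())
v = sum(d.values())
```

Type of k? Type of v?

list(...) returns list; sum of int values returns int

list, int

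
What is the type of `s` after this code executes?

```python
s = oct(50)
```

oct() returns str representation

str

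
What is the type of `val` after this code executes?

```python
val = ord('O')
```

ord() returns int (Unicode code point)

int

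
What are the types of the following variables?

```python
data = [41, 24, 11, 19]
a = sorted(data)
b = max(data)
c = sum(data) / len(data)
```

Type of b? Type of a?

max of ints returns int; sorted() returns list

int, list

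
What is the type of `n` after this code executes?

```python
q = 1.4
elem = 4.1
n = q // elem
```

float // float returns float (floor division preserves float type)

float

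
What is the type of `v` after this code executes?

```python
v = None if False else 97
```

Ternary: condition is False, else branch (97) taken → int

int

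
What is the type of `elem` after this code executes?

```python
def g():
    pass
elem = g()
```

A function with no return statement returns None

NoneType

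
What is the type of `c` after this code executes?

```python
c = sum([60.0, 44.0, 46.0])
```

sum() of floats returns float

float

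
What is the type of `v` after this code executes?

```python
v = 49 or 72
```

'or' returns the first truthy value (49, which is int)

int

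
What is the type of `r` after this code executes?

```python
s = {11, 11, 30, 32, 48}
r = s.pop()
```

Popping from a set of ints returns int

int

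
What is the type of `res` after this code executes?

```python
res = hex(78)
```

hex() returns str representation

str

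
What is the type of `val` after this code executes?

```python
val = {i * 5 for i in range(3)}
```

A set comprehension {expr for x in iterable} produces a set

set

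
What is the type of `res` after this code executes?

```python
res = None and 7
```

'and' returns first falsy value (None)

NoneType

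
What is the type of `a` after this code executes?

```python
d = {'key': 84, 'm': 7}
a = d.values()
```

.values() returns a dict_values view object

dict_values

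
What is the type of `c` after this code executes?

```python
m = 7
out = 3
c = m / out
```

int / int always returns float in Python 3 (7 / 3 = 2.33333)

float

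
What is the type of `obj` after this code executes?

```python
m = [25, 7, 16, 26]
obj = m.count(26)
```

list.count() returns int

int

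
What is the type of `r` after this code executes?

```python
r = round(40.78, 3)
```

round() with ndigits arg returns float

float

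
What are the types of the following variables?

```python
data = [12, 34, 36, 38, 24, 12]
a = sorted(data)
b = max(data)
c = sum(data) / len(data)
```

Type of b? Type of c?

max of ints returns int; int / int returns float

int, float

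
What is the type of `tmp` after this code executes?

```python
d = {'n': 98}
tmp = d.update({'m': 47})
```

dict.update() returns None

NoneType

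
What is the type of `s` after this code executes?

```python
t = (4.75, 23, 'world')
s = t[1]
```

Index 1 of tuple is 23 which is int

int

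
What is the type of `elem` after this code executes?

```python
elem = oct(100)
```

oct() returns str representation

str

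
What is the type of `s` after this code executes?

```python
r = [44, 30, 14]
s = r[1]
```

Indexing a list of ints returns int (r[1] = 30)

int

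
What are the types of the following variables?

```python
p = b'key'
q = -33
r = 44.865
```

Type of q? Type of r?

q is int; r is float

int, float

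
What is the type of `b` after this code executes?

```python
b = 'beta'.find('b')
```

str.find() returns int (index, or -1)

int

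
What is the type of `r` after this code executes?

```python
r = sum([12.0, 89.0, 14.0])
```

sum() of floats returns float

float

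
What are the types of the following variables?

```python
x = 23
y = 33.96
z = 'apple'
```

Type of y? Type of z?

y is float; z is str

float, str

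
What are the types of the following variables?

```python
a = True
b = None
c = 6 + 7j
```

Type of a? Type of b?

a is bool; b is NoneType

bool, NoneType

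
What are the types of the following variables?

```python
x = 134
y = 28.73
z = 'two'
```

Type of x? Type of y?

x is int; y is float

int, float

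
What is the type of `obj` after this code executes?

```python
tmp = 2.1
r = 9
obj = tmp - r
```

float - int returns float (2.1 - 9 = -6.9)

float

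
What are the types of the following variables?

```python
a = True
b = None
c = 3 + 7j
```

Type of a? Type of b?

a is bool; b is NoneType

bool, NoneType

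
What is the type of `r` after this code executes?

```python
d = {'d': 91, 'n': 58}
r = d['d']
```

Accessing dict[str, int] with key 'd' returns int value 91

int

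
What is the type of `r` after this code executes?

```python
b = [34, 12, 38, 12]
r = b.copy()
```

list.copy() returns list

list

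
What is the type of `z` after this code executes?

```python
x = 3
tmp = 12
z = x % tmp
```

int % int returns int (3 % 12 = 3)

int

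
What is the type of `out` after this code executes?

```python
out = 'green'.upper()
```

str.upper() returns str

str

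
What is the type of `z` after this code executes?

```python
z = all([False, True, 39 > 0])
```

all() returns bool

bool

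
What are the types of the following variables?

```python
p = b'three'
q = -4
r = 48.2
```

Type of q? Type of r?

q is int; r is float

int, float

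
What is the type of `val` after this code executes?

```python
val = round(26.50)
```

round() with no ndigits arg returns int

int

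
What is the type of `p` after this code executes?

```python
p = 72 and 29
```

'and' returns the last value when all truthy (29, which is int)

int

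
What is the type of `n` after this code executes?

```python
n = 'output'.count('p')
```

str.count() returns int

int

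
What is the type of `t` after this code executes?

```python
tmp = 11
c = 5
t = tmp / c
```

int / int always returns float in Python 3 (11 / 5 = 2.2)

float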